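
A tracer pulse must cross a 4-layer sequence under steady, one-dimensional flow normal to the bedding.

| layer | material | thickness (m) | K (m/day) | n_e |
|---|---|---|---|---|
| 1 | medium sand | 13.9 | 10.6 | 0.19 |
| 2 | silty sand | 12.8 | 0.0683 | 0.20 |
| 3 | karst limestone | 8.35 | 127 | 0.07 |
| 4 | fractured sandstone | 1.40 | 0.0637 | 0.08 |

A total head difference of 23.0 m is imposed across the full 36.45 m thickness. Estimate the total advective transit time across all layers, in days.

54.0

With flow normal to the layers, continuity requires the same specific discharge q through every layer.
Σ(b_i/K_i) = 13.9/10.6 + 12.8/0.0683 + 8.35/127 + 1.40/0.0637 = 210.8 d.
q = Δh / Σ(b_i/K_i) = 23.0 / 210.8 = 0.1091 m/day.
In each layer the seepage velocity is v_i = q/n_i, so the layer transit time is t_i = b_i·n_i / q:
  layer 1 (medium sand): t_1 = 13.9 × 0.19 / 0.1091 = 24.20 d
  layer 2 (silty sand): t_2 = 12.8 × 0.20 / 0.1091 = 23.46 d
  layer 3 (karst limestone): t_3 = 8.35 × 0.07 / 0.1091 = 5.356 d
  layer 4 (fractured sandstone): t_4 = 1.40 × 0.08 / 0.1091 = 1.026 d
Total t = Σ t_i = 54.04 days.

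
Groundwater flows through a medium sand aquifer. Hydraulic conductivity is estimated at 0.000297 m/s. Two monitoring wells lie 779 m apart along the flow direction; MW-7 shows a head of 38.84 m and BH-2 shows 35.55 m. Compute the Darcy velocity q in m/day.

0.108

Convert K: 0.000297 m/s × 86400 = 25.66 m/day.
Hydraulic gradient i = (38.84 − 35.55) / 779 = 3.29 / 779 = 0.004223.
Specific discharge q = K · i = 25.66 × 0.004223 = 0.1084 m/day.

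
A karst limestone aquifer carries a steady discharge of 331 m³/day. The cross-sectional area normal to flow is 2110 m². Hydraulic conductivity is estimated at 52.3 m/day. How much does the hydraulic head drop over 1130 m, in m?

3.39

From Q = K·A·i, i = Q / (K·A) = 331 / (52.30 × 2110) = 0.002999.
Head loss Δh = i · L = 0.002999 × 1130 = 3.389 m.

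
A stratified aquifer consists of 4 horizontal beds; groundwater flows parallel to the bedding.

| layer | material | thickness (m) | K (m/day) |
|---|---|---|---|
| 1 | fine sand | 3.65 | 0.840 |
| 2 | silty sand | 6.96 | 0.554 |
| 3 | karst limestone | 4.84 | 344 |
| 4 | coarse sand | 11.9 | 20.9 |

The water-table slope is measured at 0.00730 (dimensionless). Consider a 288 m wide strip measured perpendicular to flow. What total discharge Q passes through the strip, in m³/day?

Flow is parallel to layering, so each bed carries its own Darcy discharge and the transmissivities add.
Σ(K_i·b_i) = 0.840×3.65 + 0.554×6.96 + 344×4.84 + 20.9×11.9 = 1921 m²/day.
Hydraulic gradient i = 0.00730.
Q = Σ(K_i·b_i) · W · i = 1921 × 288 × 0.007300 = 4038 m³/day.

4040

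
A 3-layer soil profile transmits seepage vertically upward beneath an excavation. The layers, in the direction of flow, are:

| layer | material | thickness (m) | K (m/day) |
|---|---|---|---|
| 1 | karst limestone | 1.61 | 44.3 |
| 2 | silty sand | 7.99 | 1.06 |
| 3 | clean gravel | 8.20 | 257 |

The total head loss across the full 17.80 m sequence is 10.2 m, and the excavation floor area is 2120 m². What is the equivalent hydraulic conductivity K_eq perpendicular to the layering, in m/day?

Flow is perpendicular to layering, so the layers act in series and the equivalent K is the thickness-weighted harmonic mean.
Total thickness L = 1.61 + 7.99 + 8.20 = 17.80 m.
Σ(b_i/K_i) = 1.61/44.3 + 7.99/1.06 + 8.20/257 = 7.606 d.
K_eq = L / Σ(b_i/K_i) = 17.80 / 7.606 = 2.340 m/day.

2.34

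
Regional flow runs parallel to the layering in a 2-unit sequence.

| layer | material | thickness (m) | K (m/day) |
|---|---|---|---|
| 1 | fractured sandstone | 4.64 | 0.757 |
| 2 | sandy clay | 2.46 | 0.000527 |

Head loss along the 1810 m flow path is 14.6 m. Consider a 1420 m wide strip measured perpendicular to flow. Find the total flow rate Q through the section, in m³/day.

Flow is parallel to layering, so each bed carries its own Darcy discharge and the transmissivities add.
Σ(K_i·b_i) = 0.757×4.64 + 0.000527×2.46 = 3.514 m²/day.
Hydraulic gradient i = Δh / L = 14.6 / 1810 = 0.008066.
Q = Σ(K_i·b_i) · W · i = 3.514 × 1420 × 0.008066 = 40.25 m³/day.

40.2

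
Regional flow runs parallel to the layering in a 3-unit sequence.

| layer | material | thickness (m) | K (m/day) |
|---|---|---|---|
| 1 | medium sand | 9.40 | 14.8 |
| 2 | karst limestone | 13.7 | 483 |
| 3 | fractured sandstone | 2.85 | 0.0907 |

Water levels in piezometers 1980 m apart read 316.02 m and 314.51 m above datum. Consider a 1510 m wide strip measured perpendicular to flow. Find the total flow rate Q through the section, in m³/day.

7780

Flow is parallel to layering, so each bed carries its own Darcy discharge and the transmissivities add.
Σ(K_i·b_i) = 14.8×9.40 + 483×13.7 + 0.0907×2.85 = 6756 m²/day.
Hydraulic gradient i = (316.02 − 314.51) / 1980 = 1.51 / 1980 = 0.0007626.
Q = Σ(K_i·b_i) · W · i = 6756 × 1510 × 0.0007626 = 7781 m³/day.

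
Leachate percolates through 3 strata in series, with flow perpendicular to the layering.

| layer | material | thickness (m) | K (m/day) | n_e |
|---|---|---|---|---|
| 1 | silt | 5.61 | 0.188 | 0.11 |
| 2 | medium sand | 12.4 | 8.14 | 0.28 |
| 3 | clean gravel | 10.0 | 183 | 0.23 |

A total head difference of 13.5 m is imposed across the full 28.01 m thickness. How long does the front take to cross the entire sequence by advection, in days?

With flow normal to the layers, continuity requires the same specific discharge q through every layer.
Σ(b_i/K_i) = 5.61/0.188 + 12.4/8.14 + 10.0/183 = 31.42 d.
q = Δh / Σ(b_i/K_i) = 13.5 / 31.42 = 0.4297 m/day.
In each layer the seepage velocity is v_i = q/n_i, so the layer transit time is t_i = b_i·n_i / q:
  layer 1 (silt): t_1 = 5.61 × 0.11 / 0.4297 = 1.436 d
  layer 2 (medium sand): t_2 = 12.4 × 0.28 / 0.4297 = 8.080 d
  layer 3 (clean gravel): t_3 = 10.0 × 0.23 / 0.4297 = 5.353 d
Total t = Σ t_i = 14.87 days.

14.9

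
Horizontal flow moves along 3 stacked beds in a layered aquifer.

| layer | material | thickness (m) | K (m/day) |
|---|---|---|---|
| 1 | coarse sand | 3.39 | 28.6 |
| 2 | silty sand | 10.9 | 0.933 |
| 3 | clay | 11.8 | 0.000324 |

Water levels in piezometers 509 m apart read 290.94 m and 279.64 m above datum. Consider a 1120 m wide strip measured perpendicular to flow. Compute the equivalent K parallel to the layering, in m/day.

4.11

Flow is parallel to layering, so each bed carries its own Darcy discharge and the transmissivities add.
Σ(K_i·b_i) = 28.6×3.39 + 0.933×10.9 + 0.000324×11.8 = 107.1 m²/day.
Total thickness b = 26.09 m, so K_eq = Σ(K_i·b_i)/b = 4.106 m/day.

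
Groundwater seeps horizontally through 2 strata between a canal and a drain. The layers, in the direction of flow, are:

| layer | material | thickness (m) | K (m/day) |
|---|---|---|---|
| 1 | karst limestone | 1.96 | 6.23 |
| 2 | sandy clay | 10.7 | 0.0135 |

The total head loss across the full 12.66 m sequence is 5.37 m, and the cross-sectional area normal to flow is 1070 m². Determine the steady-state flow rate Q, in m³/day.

7.25

Flow is perpendicular to layering, so the layers act in series and the equivalent K is the thickness-weighted harmonic mean.
Total thickness L = 1.96 + 10.7 = 12.66 m.
Σ(b_i/K_i) = 1.96/6.23 + 10.7/0.0135 = 792.9 d.
K_eq = L / Σ(b_i/K_i) = 12.66 / 792.9 = 0.01597 m/day.
Q = K_eq · A · (Δh/L) = 0.01597 × 1070 × (5.37/12.66) = 7.247 m³/day.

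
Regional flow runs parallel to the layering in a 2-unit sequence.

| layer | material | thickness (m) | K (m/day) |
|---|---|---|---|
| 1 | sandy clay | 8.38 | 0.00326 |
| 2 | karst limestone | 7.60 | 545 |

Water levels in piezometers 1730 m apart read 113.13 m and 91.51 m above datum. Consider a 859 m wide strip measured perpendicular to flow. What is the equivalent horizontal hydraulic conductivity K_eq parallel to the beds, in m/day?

Flow is parallel to layering, so each bed carries its own Darcy discharge and the transmissivities add.
Σ(K_i·b_i) = 0.00326×8.38 + 545×7.60 = 4142 m²/day.
Total thickness b = 15.98 m, so K_eq = Σ(K_i·b_i)/b = 259.2 m/day.

259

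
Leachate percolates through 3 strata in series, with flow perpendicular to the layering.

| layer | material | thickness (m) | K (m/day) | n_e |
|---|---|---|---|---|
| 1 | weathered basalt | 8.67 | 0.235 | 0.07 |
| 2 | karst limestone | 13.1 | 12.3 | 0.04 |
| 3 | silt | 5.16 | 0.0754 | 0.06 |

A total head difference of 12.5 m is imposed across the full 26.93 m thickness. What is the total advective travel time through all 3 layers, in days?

With flow normal to the layers, continuity requires the same specific discharge q through every layer.
Σ(b_i/K_i) = 8.67/0.235 + 13.1/12.3 + 5.16/0.0754 = 106.4 d.
q = Δh / Σ(b_i/K_i) = 12.5 / 106.4 = 0.1175 m/day.
In each layer the seepage velocity is v_i = q/n_i, so the layer transit time is t_i = b_i·n_i / q:
  layer 1 (weathered basalt): t_1 = 8.67 × 0.07 / 0.1175 = 5.166 d
  layer 2 (karst limestone): t_2 = 13.1 × 0.04 / 0.1175 = 4.460 d
  layer 3 (silt): t_3 = 5.16 × 0.06 / 0.1175 = 2.635 d
Total t = Σ t_i = 12.26 days.

12.3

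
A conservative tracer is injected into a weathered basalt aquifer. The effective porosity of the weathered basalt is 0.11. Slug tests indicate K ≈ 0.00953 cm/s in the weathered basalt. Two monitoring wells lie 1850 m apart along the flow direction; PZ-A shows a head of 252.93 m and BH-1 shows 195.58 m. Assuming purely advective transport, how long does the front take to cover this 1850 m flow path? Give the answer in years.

Convert K: 0.00953 cm/s × 864 = 8.234 m/day.
Hydraulic gradient i = (252.93 − 195.58) / 1850 = 57.35 / 1850 = 0.03100.
Darcy flux q = K · i = 8.234 × 0.03100 = 0.2553 m/day.
Seepage velocity v = q / n_e = 0.2553 / 0.11 = 2.320 m/day.
Travel time t = L / v = 1850 / 2.320 = 797.3 days = 2.183 years.

2.18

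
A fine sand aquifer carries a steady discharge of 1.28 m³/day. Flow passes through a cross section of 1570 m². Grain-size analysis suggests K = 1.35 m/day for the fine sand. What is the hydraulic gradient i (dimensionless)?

0.000604

From Q = K·A·i, i = Q / (K·A) = 1.28 / (1.350 × 1570) = 0.0006039.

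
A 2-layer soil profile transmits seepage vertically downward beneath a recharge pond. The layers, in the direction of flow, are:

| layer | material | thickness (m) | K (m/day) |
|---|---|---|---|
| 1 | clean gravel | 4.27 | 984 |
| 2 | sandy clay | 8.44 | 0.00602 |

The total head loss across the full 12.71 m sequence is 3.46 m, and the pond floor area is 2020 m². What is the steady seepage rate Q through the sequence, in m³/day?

4.99

Flow is perpendicular to layering, so the layers act in series and the equivalent K is the thickness-weighted harmonic mean.
Total thickness L = 4.27 + 8.44 = 12.71 m.
Σ(b_i/K_i) = 4.27/984 + 8.44/0.00602 = 1402 d.
K_eq = L / Σ(b_i/K_i) = 12.71 / 1402 = 0.009066 m/day.
Q = K_eq · A · (Δh/L) = 0.009066 × 2020 × (3.46/12.71) = 4.985 m³/day.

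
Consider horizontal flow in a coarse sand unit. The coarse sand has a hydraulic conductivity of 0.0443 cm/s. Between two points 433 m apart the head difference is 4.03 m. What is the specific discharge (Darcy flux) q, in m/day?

0.356

Convert K: 0.0443 cm/s × 864 = 38.28 m/day.
Hydraulic gradient i = Δh / L = 4.03 / 433 = 0.009307.
Specific discharge q = K · i = 38.28 × 0.009307 = 0.3562 m/day.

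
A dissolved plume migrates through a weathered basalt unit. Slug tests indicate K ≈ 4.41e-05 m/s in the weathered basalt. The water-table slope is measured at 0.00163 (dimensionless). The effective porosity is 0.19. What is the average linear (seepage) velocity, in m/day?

Convert K: 4.41e-05 m/s × 86400 = 3.810 m/day.
Hydraulic gradient i = 0.00163.
Darcy flux q = K · i = 3.810 × 0.001630 = 0.006211 m/day.
Seepage velocity v = q / n_e = 0.006211 / 0.19 = 0.03269 m/day.

0.0327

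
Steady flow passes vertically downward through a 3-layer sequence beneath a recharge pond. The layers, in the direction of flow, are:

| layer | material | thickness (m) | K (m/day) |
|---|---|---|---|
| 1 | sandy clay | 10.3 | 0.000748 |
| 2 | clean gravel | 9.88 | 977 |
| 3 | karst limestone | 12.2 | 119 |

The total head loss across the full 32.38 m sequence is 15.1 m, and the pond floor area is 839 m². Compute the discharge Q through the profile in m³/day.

0.920

Flow is perpendicular to layering, so the layers act in series and the equivalent K is the thickness-weighted harmonic mean.
Total thickness L = 10.3 + 9.88 + 12.2 = 32.38 m.
Σ(b_i/K_i) = 10.3/0.000748 + 9.88/977 + 12.2/119 = 13770 d.
K_eq = L / Σ(b_i/K_i) = 32.38 / 13770 = 0.002351 m/day.
Q = K_eq · A · (Δh/L) = 0.002351 × 839 × (15.1/32.38) = 0.9200 m³/day.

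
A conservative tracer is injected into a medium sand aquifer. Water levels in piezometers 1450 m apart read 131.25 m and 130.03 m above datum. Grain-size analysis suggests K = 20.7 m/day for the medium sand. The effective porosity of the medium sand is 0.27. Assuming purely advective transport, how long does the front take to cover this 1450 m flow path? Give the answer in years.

61.5

Hydraulic gradient i = (131.25 − 130.03) / 1450 = 1.22 / 1450 = 0.0008414.
Darcy flux q = K · i = 20.70 × 0.0008414 = 0.01742 m/day.
Seepage velocity v = q / n_e = 0.01742 / 0.27 = 0.06451 m/day.
Travel time t = L / v = 1450 / 0.06451 = 22479 days = 61.54 years.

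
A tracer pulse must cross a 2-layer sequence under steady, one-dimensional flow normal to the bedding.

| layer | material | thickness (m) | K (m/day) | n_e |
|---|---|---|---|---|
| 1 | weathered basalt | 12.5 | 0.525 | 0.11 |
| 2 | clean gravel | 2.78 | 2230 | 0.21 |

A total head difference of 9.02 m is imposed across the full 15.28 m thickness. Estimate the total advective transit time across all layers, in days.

5.17

With flow normal to the layers, continuity requires the same specific discharge q through every layer.
Σ(b_i/K_i) = 12.5/0.525 + 2.78/2230 = 23.81 d.
q = Δh / Σ(b_i/K_i) = 9.02 / 23.81 = 0.3788 m/day.
In each layer the seepage velocity is v_i = q/n_i, so the layer transit time is t_i = b_i·n_i / q:
  layer 1 (weathered basalt): t_1 = 12.5 × 0.11 / 0.3788 = 3.630 d
  layer 2 (clean gravel): t_2 = 2.78 × 0.21 / 0.3788 = 1.541 d
Total t = Σ t_i = 5.171 days.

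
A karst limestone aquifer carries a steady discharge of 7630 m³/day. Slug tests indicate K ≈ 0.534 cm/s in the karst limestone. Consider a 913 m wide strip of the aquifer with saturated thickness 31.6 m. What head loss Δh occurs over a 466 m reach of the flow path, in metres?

0.267

Convert K: 0.534 cm/s × 864 = 461.4 m/day.
Cross-sectional area A = 913 × 31.6 = 28851 m².
From Q = K·A·i, i = Q / (K·A) = 7630 / (461.4 × 28851) = 0.0005732.
Head loss Δh = i · L = 0.0005732 × 466 = 0.2671 m.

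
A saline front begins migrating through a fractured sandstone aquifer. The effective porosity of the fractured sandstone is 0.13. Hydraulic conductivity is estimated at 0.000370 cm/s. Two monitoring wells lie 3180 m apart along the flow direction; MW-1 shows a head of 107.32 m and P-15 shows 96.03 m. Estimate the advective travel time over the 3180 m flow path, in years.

Convert K: 0.000370 cm/s × 864 = 0.3197 m/day.
Hydraulic gradient i = (107.32 − 96.03) / 3180 = 11.29 / 3180 = 0.003550.
Darcy flux q = K · i = 0.3197 × 0.003550 = 0.001135 m/day.
Seepage velocity v = q / n_e = 0.001135 / 0.13 = 0.008730 m/day.
Travel time t = L / v = 3180 / 0.008730 = 3.642e+05 days = 997.2 years.

997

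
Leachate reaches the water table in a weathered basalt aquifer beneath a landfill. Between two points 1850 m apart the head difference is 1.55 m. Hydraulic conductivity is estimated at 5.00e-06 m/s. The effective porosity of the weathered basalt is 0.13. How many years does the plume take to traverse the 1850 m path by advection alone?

Convert K: 5.00e-06 m/s × 86400 = 0.4320 m/day.
Hydraulic gradient i = Δh / L = 1.55 / 1850 = 0.0008378.
Darcy flux q = K · i = 0.4320 × 0.0008378 = 0.0003619 m/day.
Seepage velocity v = q / n_e = 0.0003619 / 0.13 = 0.002784 m/day.
Travel time t = L / v = 1850 / 0.002784 = 6.645e+05 days = 1819 years.

1820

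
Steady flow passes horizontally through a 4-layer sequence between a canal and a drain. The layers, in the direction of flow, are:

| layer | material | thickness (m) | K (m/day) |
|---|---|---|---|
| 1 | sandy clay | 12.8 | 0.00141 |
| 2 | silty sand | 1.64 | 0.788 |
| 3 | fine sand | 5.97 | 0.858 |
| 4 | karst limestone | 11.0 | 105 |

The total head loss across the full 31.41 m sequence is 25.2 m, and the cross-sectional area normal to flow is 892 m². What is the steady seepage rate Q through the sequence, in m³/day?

Flow is perpendicular to layering, so the layers act in series and the equivalent K is the thickness-weighted harmonic mean.
Total thickness L = 12.8 + 1.64 + 5.97 + 11.0 = 31.41 m.
Σ(b_i/K_i) = 12.8/0.00141 + 1.64/0.788 + 5.97/0.858 + 11.0/105 = 9087 d.
K_eq = L / Σ(b_i/K_i) = 31.41 / 9087 = 0.003457 m/day.
Q = K_eq · A · (Δh/L) = 0.003457 × 892 × (25.2/31.41) = 2.474 m³/day.

2.47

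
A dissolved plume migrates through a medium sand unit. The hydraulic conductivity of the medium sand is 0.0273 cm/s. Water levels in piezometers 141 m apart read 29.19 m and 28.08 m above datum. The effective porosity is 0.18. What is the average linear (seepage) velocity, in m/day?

1.03

Convert K: 0.0273 cm/s × 864 = 23.59 m/day.
Hydraulic gradient i = (29.19 − 28.08) / 141 = 1.11 / 141 = 0.007872.
Darcy flux q = K · i = 23.59 × 0.007872 = 0.1857 m/day.
Seepage velocity v = q / n_e = 0.1857 / 0.18 = 1.032 m/day.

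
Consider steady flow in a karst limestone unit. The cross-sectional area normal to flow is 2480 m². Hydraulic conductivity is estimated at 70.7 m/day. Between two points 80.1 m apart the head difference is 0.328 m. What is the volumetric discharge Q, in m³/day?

Hydraulic gradient i = Δh / L = 0.328 / 80.1 = 0.004095.
Darcy's law: Q = K · A · i = 70.70 × 2480 × 0.004095 = 718.0 m³/day.

718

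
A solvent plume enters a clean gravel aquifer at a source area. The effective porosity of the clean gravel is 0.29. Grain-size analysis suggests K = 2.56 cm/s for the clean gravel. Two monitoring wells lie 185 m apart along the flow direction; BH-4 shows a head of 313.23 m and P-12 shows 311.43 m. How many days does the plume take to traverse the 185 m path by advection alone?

2.49

Convert K: 2.56 cm/s × 864 = 2212 m/day.
Hydraulic gradient i = (313.23 − 311.43) / 185 = 1.8 / 185 = 0.009730.
Darcy flux q = K · i = 2212 × 0.009730 = 21.52 m/day.
Seepage velocity v = q / n_e = 21.52 / 0.29 = 74.21 m/day.
Travel time t = L / v = 185 / 74.21 = 2.493 days.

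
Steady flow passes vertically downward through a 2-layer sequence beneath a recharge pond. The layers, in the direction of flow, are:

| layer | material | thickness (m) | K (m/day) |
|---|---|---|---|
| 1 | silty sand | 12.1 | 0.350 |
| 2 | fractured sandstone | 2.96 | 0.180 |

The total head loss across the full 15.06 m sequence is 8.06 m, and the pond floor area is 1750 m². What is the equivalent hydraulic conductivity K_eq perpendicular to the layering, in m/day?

0.295

Flow is perpendicular to layering, so the layers act in series and the equivalent K is the thickness-weighted harmonic mean.
Total thickness L = 12.1 + 2.96 = 15.06 m.
Σ(b_i/K_i) = 12.1/0.350 + 2.96/0.180 = 51.02 d.
K_eq = L / Σ(b_i/K_i) = 15.06 / 51.02 = 0.2952 m/day.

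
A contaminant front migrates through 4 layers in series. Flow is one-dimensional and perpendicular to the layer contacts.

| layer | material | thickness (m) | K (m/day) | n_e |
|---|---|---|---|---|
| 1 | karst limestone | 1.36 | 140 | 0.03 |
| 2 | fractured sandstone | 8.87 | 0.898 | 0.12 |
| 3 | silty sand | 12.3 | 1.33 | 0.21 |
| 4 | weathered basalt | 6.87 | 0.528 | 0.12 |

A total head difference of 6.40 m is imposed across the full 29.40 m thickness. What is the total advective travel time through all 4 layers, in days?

With flow normal to the layers, continuity requires the same specific discharge q through every layer.
Σ(b_i/K_i) = 1.36/140 + 8.87/0.898 + 12.3/1.33 + 6.87/0.528 = 32.15 d.
q = Δh / Σ(b_i/K_i) = 6.40 / 32.15 = 0.1991 m/day.
In each layer the seepage velocity is v_i = q/n_i, so the layer transit time is t_i = b_i·n_i / q:
  layer 1 (karst limestone): t_1 = 1.36 × 0.03 / 0.1991 = 0.2049 d
  layer 2 (fractured sandstone): t_2 = 8.87 × 0.12 / 0.1991 = 5.346 d
  layer 3 (silty sand): t_3 = 12.3 × 0.21 / 0.1991 = 12.97 d
  layer 4 (weathered basalt): t_4 = 6.87 × 0.12 / 0.1991 = 4.141 d
Total t = Σ t_i = 22.67 days.

22.7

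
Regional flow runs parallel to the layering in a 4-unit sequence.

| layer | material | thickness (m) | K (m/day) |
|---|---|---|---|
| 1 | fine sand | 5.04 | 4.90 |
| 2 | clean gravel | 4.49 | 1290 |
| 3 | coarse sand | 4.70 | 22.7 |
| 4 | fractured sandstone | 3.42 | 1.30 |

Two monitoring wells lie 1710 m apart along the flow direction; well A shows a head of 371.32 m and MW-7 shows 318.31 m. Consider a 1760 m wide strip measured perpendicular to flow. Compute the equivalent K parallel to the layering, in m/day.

Flow is parallel to layering, so each bed carries its own Darcy discharge and the transmissivities add.
Σ(K_i·b_i) = 4.90×5.04 + 1290×4.49 + 22.7×4.70 + 1.30×3.42 = 5928 m²/day.
Total thickness b = 17.65 m, so K_eq = Σ(K_i·b_i)/b = 335.9 m/day.

336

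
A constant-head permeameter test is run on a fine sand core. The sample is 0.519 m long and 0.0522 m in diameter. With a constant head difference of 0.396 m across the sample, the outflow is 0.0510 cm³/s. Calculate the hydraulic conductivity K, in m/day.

2.70

Cross-sectional area A = π·(d/2)² = π × (0.0522/2)² = 0.002140 m².
Convert discharge: 0.0510 cm³/s = 5.100e-08 m³/s.
Darcy's law rearranged: K = Q·L / (A·Δh) = 5.100e-08 × 0.519 / (0.002140 × 0.396) = 3.123e-05 m/s = 2.699 m/day.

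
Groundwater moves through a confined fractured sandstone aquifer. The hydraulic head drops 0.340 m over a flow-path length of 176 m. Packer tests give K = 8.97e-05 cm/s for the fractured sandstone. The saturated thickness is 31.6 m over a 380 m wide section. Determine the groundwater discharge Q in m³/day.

1.80

Convert K: 8.97e-05 cm/s × 864 = 0.07750 m/day.
Cross-sectional area A = 380 × 31.6 = 12008 m².
Hydraulic gradient i = Δh / L = 0.340 / 176 = 0.001932.
Darcy's law: Q = K · A · i = 0.07750 × 12008 × 0.001932 = 1.798 m³/day.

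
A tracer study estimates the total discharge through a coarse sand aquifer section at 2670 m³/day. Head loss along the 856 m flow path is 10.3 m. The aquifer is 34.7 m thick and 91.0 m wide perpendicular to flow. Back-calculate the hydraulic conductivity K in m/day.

Cross-sectional area A = 91.0 × 34.7 = 3158 m².
Hydraulic gradient i = Δh / L = 10.3 / 856 = 0.01203.
From Q = K·A·i, K = Q / (A·i) = 2670 / (3158 × 0.01203) = 70.27 m/day.

70.3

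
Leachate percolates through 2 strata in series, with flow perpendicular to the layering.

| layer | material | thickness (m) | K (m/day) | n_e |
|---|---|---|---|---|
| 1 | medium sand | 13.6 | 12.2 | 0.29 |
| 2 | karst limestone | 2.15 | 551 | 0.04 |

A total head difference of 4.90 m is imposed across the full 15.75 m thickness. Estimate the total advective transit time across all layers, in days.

With flow normal to the layers, continuity requires the same specific discharge q through every layer.
Σ(b_i/K_i) = 13.6/12.2 + 2.15/551 = 1.119 d.
q = Δh / Σ(b_i/K_i) = 4.90 / 1.119 = 4.380 m/day.
In each layer the seepage velocity is v_i = q/n_i, so the layer transit time is t_i = b_i·n_i / q:
  layer 1 (medium sand): t_1 = 13.6 × 0.29 / 4.380 = 0.9004 d
  layer 2 (karst limestone): t_2 = 2.15 × 0.04 / 4.380 = 0.01963 d
Total t = Σ t_i = 0.9200 days.

0.920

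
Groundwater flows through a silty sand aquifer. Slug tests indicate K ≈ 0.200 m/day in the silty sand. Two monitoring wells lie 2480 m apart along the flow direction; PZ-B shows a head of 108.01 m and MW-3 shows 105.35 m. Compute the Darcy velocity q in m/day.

0.000215

Hydraulic gradient i = (108.01 − 105.35) / 2480 = 2.66 / 2480 = 0.001073.
Specific discharge q = K · i = 0.2000 × 0.001073 = 0.0002145 m/day.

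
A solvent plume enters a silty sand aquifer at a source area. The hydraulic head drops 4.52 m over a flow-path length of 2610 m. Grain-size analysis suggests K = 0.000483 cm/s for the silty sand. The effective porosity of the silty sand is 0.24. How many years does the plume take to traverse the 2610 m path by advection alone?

Convert K: 0.000483 cm/s × 864 = 0.4173 m/day.
Hydraulic gradient i = Δh / L = 4.52 / 2610 = 0.001732.
Darcy flux q = K · i = 0.4173 × 0.001732 = 0.0007227 m/day.
Seepage velocity v = q / n_e = 0.0007227 / 0.24 = 0.003011 m/day.
Travel time t = L / v = 2610 / 0.003011 = 8.667e+05 days = 2373 years.

2370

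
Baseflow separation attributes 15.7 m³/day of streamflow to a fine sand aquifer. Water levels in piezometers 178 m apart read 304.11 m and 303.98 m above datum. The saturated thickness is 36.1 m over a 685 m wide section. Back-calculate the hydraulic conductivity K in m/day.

0.869

Cross-sectional area A = 685 × 36.1 = 24728 m².
Hydraulic gradient i = (304.11 − 303.98) / 178 = 0.13 / 178 = 0.0007303.
From Q = K·A·i, K = Q / (A·i) = 15.7 / (24728 × 0.0007303) = 0.8693 m/day.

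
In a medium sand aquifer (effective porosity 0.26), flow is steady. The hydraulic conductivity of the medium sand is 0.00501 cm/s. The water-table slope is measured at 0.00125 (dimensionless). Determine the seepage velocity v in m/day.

Convert K: 0.00501 cm/s × 864 = 4.329 m/day.
Hydraulic gradient i = 0.00125.
Darcy flux q = K · i = 4.329 × 0.001250 = 0.005411 m/day.
Seepage velocity v = q / n_e = 0.005411 / 0.26 = 0.02081 m/day.

0.0208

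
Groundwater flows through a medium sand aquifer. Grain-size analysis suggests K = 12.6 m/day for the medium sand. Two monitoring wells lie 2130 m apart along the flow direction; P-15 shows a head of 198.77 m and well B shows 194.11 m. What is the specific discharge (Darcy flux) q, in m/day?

Hydraulic gradient i = (198.77 − 194.11) / 2130 = 4.66 / 2130 = 0.002188.
Specific discharge q = K · i = 12.60 × 0.002188 = 0.02757 m/day.

0.0276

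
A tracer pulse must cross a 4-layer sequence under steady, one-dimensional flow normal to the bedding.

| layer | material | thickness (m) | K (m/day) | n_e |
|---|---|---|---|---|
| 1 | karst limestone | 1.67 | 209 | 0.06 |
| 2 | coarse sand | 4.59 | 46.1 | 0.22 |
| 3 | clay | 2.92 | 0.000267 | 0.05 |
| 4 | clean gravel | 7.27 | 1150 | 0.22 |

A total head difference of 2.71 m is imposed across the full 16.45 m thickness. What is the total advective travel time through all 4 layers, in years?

With flow normal to the layers, continuity requires the same specific discharge q through every layer.
Σ(b_i/K_i) = 1.67/209 + 4.59/46.1 + 2.92/0.000267 + 7.27/1150 = 10936 d.
q = Δh / Σ(b_i/K_i) = 2.71 / 10936 = 0.0002478 m/day.
In each layer the seepage velocity is v_i = q/n_i, so the layer transit time is t_i = b_i·n_i / q:
  layer 1 (karst limestone): t_1 = 1.67 × 0.06 / 0.0002478 = 404.4 d
  layer 2 (coarse sand): t_2 = 4.59 × 0.22 / 0.0002478 = 4075 d
  layer 3 (clay): t_3 = 2.92 × 0.05 / 0.0002478 = 589.2 d
  layer 4 (clean gravel): t_4 = 7.27 × 0.22 / 0.0002478 = 6455 d
Total t = Σ t_i = 11523 days = 31.55 years.

31.5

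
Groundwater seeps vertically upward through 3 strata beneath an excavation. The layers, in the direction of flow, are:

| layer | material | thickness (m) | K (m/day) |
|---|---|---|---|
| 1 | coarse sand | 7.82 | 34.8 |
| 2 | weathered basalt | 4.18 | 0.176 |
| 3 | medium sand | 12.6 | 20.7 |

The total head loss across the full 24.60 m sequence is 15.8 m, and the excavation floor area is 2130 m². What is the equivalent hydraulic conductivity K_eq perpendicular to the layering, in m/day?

Flow is perpendicular to layering, so the layers act in series and the equivalent K is the thickness-weighted harmonic mean.
Total thickness L = 7.82 + 4.18 + 12.6 = 24.60 m.
Σ(b_i/K_i) = 7.82/34.8 + 4.18/0.176 + 12.6/20.7 = 24.58 d.
K_eq = L / Σ(b_i/K_i) = 24.60 / 24.58 = 1.001 m/day.

1.00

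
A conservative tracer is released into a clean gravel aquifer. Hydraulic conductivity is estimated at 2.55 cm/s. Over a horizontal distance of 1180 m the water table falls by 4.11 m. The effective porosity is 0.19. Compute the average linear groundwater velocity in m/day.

Convert K: 2.55 cm/s × 864 = 2203 m/day.
Hydraulic gradient i = Δh / L = 4.11 / 1180 = 0.003483.
Darcy flux q = K · i = 2203 × 0.003483 = 7.674 m/day.
Seepage velocity v = q / n_e = 7.674 / 0.19 = 40.39 m/day.

40.4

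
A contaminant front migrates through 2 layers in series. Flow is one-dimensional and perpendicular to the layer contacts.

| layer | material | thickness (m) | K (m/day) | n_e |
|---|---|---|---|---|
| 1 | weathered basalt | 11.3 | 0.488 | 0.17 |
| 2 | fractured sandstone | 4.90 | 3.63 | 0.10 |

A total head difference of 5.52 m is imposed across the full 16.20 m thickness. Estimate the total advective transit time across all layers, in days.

With flow normal to the layers, continuity requires the same specific discharge q through every layer.
Σ(b_i/K_i) = 11.3/0.488 + 4.90/3.63 = 24.51 d.
q = Δh / Σ(b_i/K_i) = 5.52 / 24.51 = 0.2253 m/day.
In each layer the seepage velocity is v_i = q/n_i, so the layer transit time is t_i = b_i·n_i / q:
  layer 1 (weathered basalt): t_1 = 11.3 × 0.17 / 0.2253 = 8.528 d
  layer 2 (fractured sandstone): t_2 = 4.90 × 0.10 / 0.2253 = 2.175 d
Total t = Σ t_i = 10.70 days.

10.7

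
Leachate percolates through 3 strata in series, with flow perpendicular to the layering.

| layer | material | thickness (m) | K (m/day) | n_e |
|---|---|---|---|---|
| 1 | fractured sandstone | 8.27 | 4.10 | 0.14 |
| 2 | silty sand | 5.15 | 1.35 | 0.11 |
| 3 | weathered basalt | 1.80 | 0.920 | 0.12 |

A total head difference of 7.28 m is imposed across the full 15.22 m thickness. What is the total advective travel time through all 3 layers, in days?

With flow normal to the layers, continuity requires the same specific discharge q through every layer.
Σ(b_i/K_i) = 8.27/4.10 + 5.15/1.35 + 1.80/0.920 = 7.788 d.
q = Δh / Σ(b_i/K_i) = 7.28 / 7.788 = 0.9347 m/day.
In each layer the seepage velocity is v_i = q/n_i, so the layer transit time is t_i = b_i·n_i / q:
  layer 1 (fractured sandstone): t_1 = 8.27 × 0.14 / 0.9347 = 1.239 d
  layer 2 (silty sand): t_2 = 5.15 × 0.11 / 0.9347 = 0.6061 d
  layer 3 (weathered basalt): t_3 = 1.80 × 0.12 / 0.9347 = 0.2311 d
Total t = Σ t_i = 2.076 days.

2.08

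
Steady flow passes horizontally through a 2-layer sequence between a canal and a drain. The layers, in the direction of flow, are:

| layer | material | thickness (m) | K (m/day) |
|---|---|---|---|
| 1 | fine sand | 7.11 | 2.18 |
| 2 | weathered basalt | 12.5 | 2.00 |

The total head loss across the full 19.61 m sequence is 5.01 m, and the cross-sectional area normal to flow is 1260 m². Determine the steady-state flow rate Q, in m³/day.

664

Flow is perpendicular to layering, so the layers act in series and the equivalent K is the thickness-weighted harmonic mean.
Total thickness L = 7.11 + 12.5 = 19.61 m.
Σ(b_i/K_i) = 7.11/2.18 + 12.5/2.00 = 9.511 d.
K_eq = L / Σ(b_i/K_i) = 19.61 / 9.511 = 2.062 m/day.
Q = K_eq · A · (Δh/L) = 2.062 × 1260 × (5.01/19.61) = 663.7 m³/day.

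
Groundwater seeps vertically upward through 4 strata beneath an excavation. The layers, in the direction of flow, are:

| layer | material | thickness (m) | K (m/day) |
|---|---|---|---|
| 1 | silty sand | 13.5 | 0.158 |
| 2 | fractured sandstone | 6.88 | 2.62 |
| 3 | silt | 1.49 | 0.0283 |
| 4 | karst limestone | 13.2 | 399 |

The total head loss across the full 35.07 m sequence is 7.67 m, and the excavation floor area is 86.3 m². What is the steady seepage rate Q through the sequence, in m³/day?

4.70

Flow is perpendicular to layering, so the layers act in series and the equivalent K is the thickness-weighted harmonic mean.
Total thickness L = 13.5 + 6.88 + 1.49 + 13.2 = 35.07 m.
Σ(b_i/K_i) = 13.5/0.158 + 6.88/2.62 + 1.49/0.0283 + 13.2/399 = 140.8 d.
K_eq = L / Σ(b_i/K_i) = 35.07 / 140.8 = 0.2492 m/day.
Q = K_eq · A · (Δh/L) = 0.2492 × 86.3 × (7.67/35.07) = 4.703 m³/day.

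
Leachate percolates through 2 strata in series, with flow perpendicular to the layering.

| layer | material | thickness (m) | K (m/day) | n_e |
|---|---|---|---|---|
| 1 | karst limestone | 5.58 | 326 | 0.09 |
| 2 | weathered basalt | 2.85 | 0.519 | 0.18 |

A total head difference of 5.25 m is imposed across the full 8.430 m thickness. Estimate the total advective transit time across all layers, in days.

1.07

With flow normal to the layers, continuity requires the same specific discharge q through every layer.
Σ(b_i/K_i) = 5.58/326 + 2.85/0.519 = 5.508 d.
q = Δh / Σ(b_i/K_i) = 5.25 / 5.508 = 0.9531 m/day.
In each layer the seepage velocity is v_i = q/n_i, so the layer transit time is t_i = b_i·n_i / q:
  layer 1 (karst limestone): t_1 = 5.58 × 0.09 / 0.9531 = 0.5269 d
  layer 2 (weathered basalt): t_2 = 2.85 × 0.18 / 0.9531 = 0.5383 d
Total t = Σ t_i = 1.065 days.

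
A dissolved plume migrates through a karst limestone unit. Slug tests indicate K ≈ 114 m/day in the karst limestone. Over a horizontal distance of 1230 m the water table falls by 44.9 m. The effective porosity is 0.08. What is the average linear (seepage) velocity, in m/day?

52.0

Hydraulic gradient i = Δh / L = 44.9 / 1230 = 0.03650.
Darcy flux q = K · i = 114.0 × 0.03650 = 4.161 m/day.
Seepage velocity v = q / n_e = 4.161 / 0.08 = 52.02 m/day.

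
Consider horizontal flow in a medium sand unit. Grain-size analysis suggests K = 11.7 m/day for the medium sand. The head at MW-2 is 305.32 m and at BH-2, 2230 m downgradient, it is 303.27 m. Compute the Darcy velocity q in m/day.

Hydraulic gradient i = (305.32 − 303.27) / 2230 = 2.05 / 2230 = 0.0009193.
Specific discharge q = K · i = 11.70 × 0.0009193 = 0.01076 m/day.

0.0108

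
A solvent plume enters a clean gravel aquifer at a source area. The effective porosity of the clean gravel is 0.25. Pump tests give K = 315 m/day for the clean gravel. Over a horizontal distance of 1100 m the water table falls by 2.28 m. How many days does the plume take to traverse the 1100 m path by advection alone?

421

Hydraulic gradient i = Δh / L = 2.28 / 1100 = 0.002073.
Darcy flux q = K · i = 315.0 × 0.002073 = 0.6529 m/day.
Seepage velocity v = q / n_e = 0.6529 / 0.25 = 2.612 m/day.
Travel time t = L / v = 1100 / 2.612 = 421.2 days.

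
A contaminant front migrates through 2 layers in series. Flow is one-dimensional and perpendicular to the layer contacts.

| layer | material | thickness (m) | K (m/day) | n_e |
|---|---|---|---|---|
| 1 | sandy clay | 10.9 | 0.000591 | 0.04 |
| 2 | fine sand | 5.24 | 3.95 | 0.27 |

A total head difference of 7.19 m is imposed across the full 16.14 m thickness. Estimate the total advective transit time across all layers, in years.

With flow normal to the layers, continuity requires the same specific discharge q through every layer.
Σ(b_i/K_i) = 10.9/0.000591 + 5.24/3.95 = 18445 d.
q = Δh / Σ(b_i/K_i) = 7.19 / 18445 = 0.0003898 m/day.
In each layer the seepage velocity is v_i = q/n_i, so the layer transit time is t_i = b_i·n_i / q:
  layer 1 (sandy clay): t_1 = 10.9 × 0.04 / 0.0003898 = 1118 d
  layer 2 (fine sand): t_2 = 5.24 × 0.27 / 0.0003898 = 3629 d
Total t = Σ t_i = 4748 days = 13.00 years.

13.0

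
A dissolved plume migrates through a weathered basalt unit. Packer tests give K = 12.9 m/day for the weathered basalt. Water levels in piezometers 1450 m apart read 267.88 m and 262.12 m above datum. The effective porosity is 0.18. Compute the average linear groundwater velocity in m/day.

0.285

Hydraulic gradient i = (267.88 − 262.12) / 1450 = 5.76 / 1450 = 0.003972.
Darcy flux q = K · i = 12.90 × 0.003972 = 0.05124 m/day.
Seepage velocity v = q / n_e = 0.05124 / 0.18 = 0.2847 m/day.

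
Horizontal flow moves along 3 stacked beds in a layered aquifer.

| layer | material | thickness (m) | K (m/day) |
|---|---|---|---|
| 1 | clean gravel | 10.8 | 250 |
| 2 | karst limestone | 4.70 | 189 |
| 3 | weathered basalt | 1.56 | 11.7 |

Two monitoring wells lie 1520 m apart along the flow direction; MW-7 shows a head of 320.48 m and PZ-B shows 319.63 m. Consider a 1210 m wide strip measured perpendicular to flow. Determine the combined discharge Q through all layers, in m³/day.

2440

Flow is parallel to layering, so each bed carries its own Darcy discharge and the transmissivities add.
Σ(K_i·b_i) = 250×10.8 + 189×4.70 + 11.7×1.56 = 3607 m²/day.
Hydraulic gradient i = (320.48 − 319.63) / 1520 = 0.85 / 1520 = 0.0005592.
Q = Σ(K_i·b_i) · W · i = 3607 × 1210 × 0.0005592 = 2440 m³/day.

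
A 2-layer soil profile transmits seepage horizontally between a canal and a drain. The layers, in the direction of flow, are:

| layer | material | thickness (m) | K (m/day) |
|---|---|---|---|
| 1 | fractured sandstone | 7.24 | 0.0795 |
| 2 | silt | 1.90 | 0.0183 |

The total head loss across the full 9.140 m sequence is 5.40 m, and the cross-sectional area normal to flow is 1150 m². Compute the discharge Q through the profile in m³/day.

31.9

Flow is perpendicular to layering, so the layers act in series and the equivalent K is the thickness-weighted harmonic mean.
Total thickness L = 7.24 + 1.90 = 9.140 m.
Σ(b_i/K_i) = 7.24/0.0795 + 1.90/0.0183 = 194.9 d.
K_eq = L / Σ(b_i/K_i) = 9.140 / 194.9 = 0.04690 m/day.
Q = K_eq · A · (Δh/L) = 0.04690 × 1150 × (5.40/9.140) = 31.86 m³/day.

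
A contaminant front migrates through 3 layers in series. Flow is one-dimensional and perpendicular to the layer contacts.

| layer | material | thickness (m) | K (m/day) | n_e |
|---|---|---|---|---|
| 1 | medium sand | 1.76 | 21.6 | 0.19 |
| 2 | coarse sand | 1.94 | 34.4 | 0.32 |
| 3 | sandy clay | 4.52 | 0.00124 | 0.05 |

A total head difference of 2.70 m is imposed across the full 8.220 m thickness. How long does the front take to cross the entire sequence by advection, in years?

4.37

With flow normal to the layers, continuity requires the same specific discharge q through every layer.
Σ(b_i/K_i) = 1.76/21.6 + 1.94/34.4 + 4.52/0.00124 = 3645 d.
q = Δh / Σ(b_i/K_i) = 2.70 / 3645 = 0.0007407 m/day.
In each layer the seepage velocity is v_i = q/n_i, so the layer transit time is t_i = b_i·n_i / q:
  layer 1 (medium sand): t_1 = 1.76 × 0.19 / 0.0007407 = 451.5 d
  layer 2 (coarse sand): t_2 = 1.94 × 0.32 / 0.0007407 = 838.1 d
  layer 3 (sandy clay): t_3 = 4.52 × 0.05 / 0.0007407 = 305.1 d
Total t = Σ t_i = 1595 days = 4.366 years.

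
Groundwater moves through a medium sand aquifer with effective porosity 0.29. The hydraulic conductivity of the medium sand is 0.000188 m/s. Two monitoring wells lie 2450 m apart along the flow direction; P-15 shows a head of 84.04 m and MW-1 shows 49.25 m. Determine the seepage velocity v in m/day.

Convert K: 0.000188 m/s × 86400 = 16.24 m/day.
Hydraulic gradient i = (84.04 − 49.25) / 2450 = 34.79 / 2450 = 0.01420.
Darcy flux q = K · i = 16.24 × 0.01420 = 0.2307 m/day.
Seepage velocity v = q / n_e = 0.2307 / 0.29 = 0.7954 m/day.

0.795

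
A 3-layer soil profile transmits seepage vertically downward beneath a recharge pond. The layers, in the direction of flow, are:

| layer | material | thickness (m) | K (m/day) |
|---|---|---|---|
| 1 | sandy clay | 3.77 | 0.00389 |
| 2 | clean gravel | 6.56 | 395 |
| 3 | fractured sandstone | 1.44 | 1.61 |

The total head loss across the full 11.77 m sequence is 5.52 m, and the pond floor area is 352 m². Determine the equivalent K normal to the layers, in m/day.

0.0121

Flow is perpendicular to layering, so the layers act in series and the equivalent K is the thickness-weighted harmonic mean.
Total thickness L = 3.77 + 6.56 + 1.44 = 11.77 m.
Σ(b_i/K_i) = 3.77/0.00389 + 6.56/395 + 1.44/1.61 = 970.1 d.
K_eq = L / Σ(b_i/K_i) = 11.77 / 970.1 = 0.01213 m/day.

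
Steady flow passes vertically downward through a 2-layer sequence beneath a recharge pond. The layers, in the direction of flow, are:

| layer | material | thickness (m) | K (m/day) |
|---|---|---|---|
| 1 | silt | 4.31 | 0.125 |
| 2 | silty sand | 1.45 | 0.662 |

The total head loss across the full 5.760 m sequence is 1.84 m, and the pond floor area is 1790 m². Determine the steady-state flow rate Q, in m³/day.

89.8

Flow is perpendicular to layering, so the layers act in series and the equivalent K is the thickness-weighted harmonic mean.
Total thickness L = 4.31 + 1.45 = 5.760 m.
Σ(b_i/K_i) = 4.31/0.125 + 1.45/0.662 = 36.67 d.
K_eq = L / Σ(b_i/K_i) = 5.760 / 36.67 = 0.1571 m/day.
Q = K_eq · A · (Δh/L) = 0.1571 × 1790 × (1.84/5.760) = 89.82 m³/day.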